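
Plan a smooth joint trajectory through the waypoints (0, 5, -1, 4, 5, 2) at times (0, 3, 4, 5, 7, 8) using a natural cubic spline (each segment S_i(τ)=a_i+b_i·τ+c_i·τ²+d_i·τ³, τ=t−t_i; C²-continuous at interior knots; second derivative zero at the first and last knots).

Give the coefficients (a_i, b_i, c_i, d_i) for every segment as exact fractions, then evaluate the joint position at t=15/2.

  seg 0: a=0 b=8243/1416 c=0 d=-1961/4248
  seg 1: a=5 b=-4703/708 c=-1961/472 d=6793/1416
  seg 2: a=-1 b=-793/1416 c=604/59 d=-6623/1416
  seg 3: a=4 b=4165/708 c=-1791/472 d=781/1416
  seg 4: a=5 b=-1895/708 c=-229/472 d=229/1416
S(15/2) = 13445/3776

Δ: Δ0=5/3, Δ1=-6, Δ2=5, Δ3=1/2, Δ4=-3
row 1: diag=8, rhs=-46; c'=1/8, d'=-23/4
row 2: denom=4−1·1/8=31/8; d'=(66−1·-23/4)/(31/8)=574/31
row 3: denom=6−1·8/31=178/31; d'=(-27−1·574/31)/(178/31)=-1411/178
row 4: denom=6−2·31/89=472/89; d'=(-21−2·-1411/178)/(472/89)=-229/236
back: M4=-229/236
back: M3=-1411/178−31/89·-229/236=-1791/236
back: M2=574/31−8/31·-1791/236=1208/59
back: M1=-23/4−1/8·1208/59=-1961/236
M: M0=0, M1=-1961/236, M2=1208/59, M3=-1791/236, M4=-229/236, M5=0
seg 0: a=0, c=M0/2=0, d=(M1−M0)/(6·3)=-1961/4248, b=Δ0−h0·(2M0+M1)/6=8243/1416
seg 1: a=5, c=M1/2=-1961/472, d=(M2−M1)/(6·1)=6793/1416, b=Δ1−h1·(2M1+M2)/6=-4703/708
seg 2: a=-1, c=M2/2=604/59, d=(M3−M2)/(6·1)=-6623/1416, b=Δ2−h2·(2M2+M3)/6=-793/1416
seg 3: a=4, c=M3/2=-1791/472, d=(M4−M3)/(6·2)=781/1416, b=Δ3−h3·(2M3+M4)/6=4165/708
seg 4: a=5, c=M4/2=-229/472, d=(M5−M4)/(6·1)=229/1416, b=Δ4−h4·(2M4+M5)/6=-1895/708
t_q=15/2 → seg 4, τ=1/2; S=5+-1895/708·τ+-229/472·τ²+229/1416·τ³=13445/3776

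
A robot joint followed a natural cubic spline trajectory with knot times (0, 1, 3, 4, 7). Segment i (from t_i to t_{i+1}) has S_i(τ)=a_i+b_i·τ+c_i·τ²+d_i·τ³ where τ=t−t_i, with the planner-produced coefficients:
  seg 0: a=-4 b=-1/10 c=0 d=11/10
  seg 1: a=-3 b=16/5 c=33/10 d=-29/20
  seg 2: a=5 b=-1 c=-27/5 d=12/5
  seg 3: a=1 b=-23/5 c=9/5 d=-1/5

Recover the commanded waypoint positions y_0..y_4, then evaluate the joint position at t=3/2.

y_0 = S_0(0) = a_0 = -4
y_1 = S_1(0) = a_1 = -3
y_2 = S_2(0) = a_2 = 5
y_3 = S_3(0) = a_3 = 1
y_4 = S_3(3) = -2
t_q=3/2 is in segment 1 (τ=1/2); S_1(τ)=-121/160

y_0=-4 y_1=-3 y_2=5 y_3=1 y_4=-2
S(3/2) = -121/160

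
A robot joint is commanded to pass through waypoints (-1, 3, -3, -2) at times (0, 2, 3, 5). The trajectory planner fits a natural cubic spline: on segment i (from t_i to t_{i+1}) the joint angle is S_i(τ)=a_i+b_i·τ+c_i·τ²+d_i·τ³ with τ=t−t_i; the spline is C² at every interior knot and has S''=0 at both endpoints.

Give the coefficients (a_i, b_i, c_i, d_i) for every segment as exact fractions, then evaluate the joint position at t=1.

Δ: Δ0=2, Δ1=-6, Δ2=1/2
row 1: diag=6, rhs=-48; c'=1/6, d'=-8
row 2: denom=6−1·1/6=35/6; d'=(39−1·-8)/(35/6)=282/35
back: M2=282/35
back: M1=-8−1/6·282/35=-327/35
M: M0=0, M1=-327/35, M2=282/35, M3=0
seg 0: a=-1, c=M0/2=0, d=(M1−M0)/(6·2)=-109/140, b=Δ0−h0·(2M0+M1)/6=179/35
seg 1: a=3, c=M1/2=-327/70, d=(M2−M1)/(6·1)=29/10, b=Δ1−h1·(2M1+M2)/6=-148/35
seg 2: a=-3, c=M2/2=141/35, d=(M3−M2)/(6·2)=-47/70, b=Δ2−h2·(2M2+M3)/6=-341/70
t_q=1 → seg 0, τ=1; S=-1+179/35·τ+0·τ²+-109/140·τ³=467/140

  seg 0: a=-1 b=179/35 c=0 d=-109/140
  seg 1: a=3 b=-148/35 c=-327/70 d=29/10
  seg 2: a=-3 b=-341/70 c=141/35 d=-47/70
S(1) = 467/140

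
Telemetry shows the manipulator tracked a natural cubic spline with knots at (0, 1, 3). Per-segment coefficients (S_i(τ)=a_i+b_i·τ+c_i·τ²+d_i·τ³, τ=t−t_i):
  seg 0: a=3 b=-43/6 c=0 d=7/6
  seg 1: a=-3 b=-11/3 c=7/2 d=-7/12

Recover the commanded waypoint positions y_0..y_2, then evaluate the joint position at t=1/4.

y_0=3 y_1=-3 y_2=-1
S(1/4) = 157/128

y_0 = S_0(0) = a_0 = 3
y_1 = S_1(0) = a_1 = -3
y_2 = S_1(2) = -1
t_q=1/4 is in segment 0 (τ=1/4); S_0(τ)=157/128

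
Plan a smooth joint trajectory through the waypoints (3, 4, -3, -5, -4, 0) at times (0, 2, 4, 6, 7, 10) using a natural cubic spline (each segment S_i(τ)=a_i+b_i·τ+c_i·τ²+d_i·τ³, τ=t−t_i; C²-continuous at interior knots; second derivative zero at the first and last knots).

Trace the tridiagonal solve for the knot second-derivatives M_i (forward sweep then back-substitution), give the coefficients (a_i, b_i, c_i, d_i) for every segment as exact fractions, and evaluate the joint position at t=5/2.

Δ: Δ0=1/2, Δ1=-7/2, Δ2=-1, Δ3=1, Δ4=4/3
row 1: diag=8, rhs=-24; c'=1/4, d'=-3
row 2: denom=8−2·1/4=15/2; d'=(15−2·-3)/(15/2)=14/5
row 3: denom=6−2·4/15=82/15; d'=(12−2·14/5)/(82/15)=48/41
row 4: denom=8−1·15/82=641/82; d'=(2−1·48/41)/(641/82)=68/641
back: M4=68/641
back: M3=48/41−15/82·68/641=738/641
back: M2=14/5−4/15·738/641=1598/641
back: M1=-3−1/4·1598/641=-4645/1282
M: M0=0, M1=-4645/1282, M2=1598/641, M3=738/641, M4=68/641, M5=0
seg 0: a=3, c=M0/2=0, d=(M1−M0)/(6·2)=-4645/15384, b=Δ0−h0·(2M0+M1)/6=3284/1923
seg 1: a=4, c=M1/2=-4645/2564, d=(M2−M1)/(6·2)=7841/15384, b=Δ1−h1·(2M1+M2)/6=-7367/3846
seg 2: a=-3, c=M2/2=799/641, d=(M3−M2)/(6·2)=-215/1923, b=Δ2−h2·(2M2+M3)/6=-5857/1923
seg 3: a=-5, c=M3/2=369/641, d=(M4−M3)/(6·1)=-335/1923, b=Δ3−h3·(2M3+M4)/6=1151/1923
seg 4: a=-4, c=M4/2=34/641, d=(M5−M4)/(6·3)=-34/5769, b=Δ4−h4·(2M4+M5)/6=2360/1923
t_q=5/2 → seg 1, τ=1/2; S=4+-7367/3846·τ+-4645/2564·τ²+7841/15384·τ³=108839/41024

  seg 0: a=3 b=3284/1923 c=0 d=-4645/15384
  seg 1: a=4 b=-7367/3846 c=-4645/2564 d=7841/15384
  seg 2: a=-3 b=-5857/1923 c=799/641 d=-215/1923
  seg 3: a=-5 b=1151/1923 c=369/641 d=-335/1923
  seg 4: a=-4 b=2360/1923 c=34/641 d=-34/5769
S(5/2) = 108839/41024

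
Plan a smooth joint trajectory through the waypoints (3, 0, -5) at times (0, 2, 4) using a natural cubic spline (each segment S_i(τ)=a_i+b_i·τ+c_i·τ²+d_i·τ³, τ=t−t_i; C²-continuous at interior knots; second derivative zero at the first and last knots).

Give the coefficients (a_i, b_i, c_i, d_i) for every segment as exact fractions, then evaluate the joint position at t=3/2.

Δ: Δ0=-3/2, Δ1=-5/2
row 1: diag=8, rhs=-6; c'=1/4, d'=-3/4
back: M1=-3/4
M: M0=0, M1=-3/4, M2=0
seg 0: a=3, c=M0/2=0, d=(M1−M0)/(6·2)=-1/16, b=Δ0−h0·(2M0+M1)/6=-5/4
seg 1: a=0, c=M1/2=-3/8, d=(M2−M1)/(6·2)=1/16, b=Δ1−h1·(2M1+M2)/6=-2
t_q=3/2 → seg 0, τ=3/2; S=3+-5/4·τ+0·τ²+-1/16·τ³=117/128

  seg 0: a=3 b=-5/4 c=0 d=-1/16
  seg 1: a=0 b=-2 c=-3/8 d=1/16
S(3/2) = 117/128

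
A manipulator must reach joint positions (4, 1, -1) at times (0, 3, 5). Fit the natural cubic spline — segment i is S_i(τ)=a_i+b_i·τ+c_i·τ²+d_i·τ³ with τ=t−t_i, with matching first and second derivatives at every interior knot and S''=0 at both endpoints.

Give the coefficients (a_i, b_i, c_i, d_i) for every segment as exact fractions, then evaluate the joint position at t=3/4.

  seg 0: a=4 b=-1 c=0 d=0
  seg 1: a=1 b=-1 c=0 d=0
S(3/4) = 13/4

Δ: Δ0=-1, Δ1=-1
row 1: diag=10, rhs=0; c'=1/5, d'=0
back: M1=0
M: M0=0, M1=0, M2=0
seg 0: a=4, c=M0/2=0, d=(M1−M0)/(6·3)=0, b=Δ0−h0·(2M0+M1)/6=-1
seg 1: a=1, c=M1/2=0, d=(M2−M1)/(6·2)=0, b=Δ1−h1·(2M1+M2)/6=-1
t_q=3/4 → seg 0, τ=3/4; S=4+-1·τ+0·τ²+0·τ³=13/4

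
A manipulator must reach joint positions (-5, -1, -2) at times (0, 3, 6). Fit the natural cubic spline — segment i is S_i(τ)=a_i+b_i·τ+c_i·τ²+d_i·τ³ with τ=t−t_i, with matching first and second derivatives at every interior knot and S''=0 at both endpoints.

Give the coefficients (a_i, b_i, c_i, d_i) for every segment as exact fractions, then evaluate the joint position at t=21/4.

  seg 0: a=-5 b=7/4 c=0 d=-5/108
  seg 1: a=-1 b=1/2 c=-5/12 d=5/108
S(21/4) = -373/256

Δ: Δ0=4/3, Δ1=-1/3
row 1: diag=12, rhs=-10; c'=1/4, d'=-5/6
back: M1=-5/6
M: M0=0, M1=-5/6, M2=0
seg 0: a=-5, c=M0/2=0, d=(M1−M0)/(6·3)=-5/108, b=Δ0−h0·(2M0+M1)/6=7/4
seg 1: a=-1, c=M1/2=-5/12, d=(M2−M1)/(6·3)=5/108, b=Δ1−h1·(2M1+M2)/6=1/2
t_q=21/4 → seg 1, τ=9/4; S=-1+1/2·τ+-5/12·τ²+5/108·τ³=-373/256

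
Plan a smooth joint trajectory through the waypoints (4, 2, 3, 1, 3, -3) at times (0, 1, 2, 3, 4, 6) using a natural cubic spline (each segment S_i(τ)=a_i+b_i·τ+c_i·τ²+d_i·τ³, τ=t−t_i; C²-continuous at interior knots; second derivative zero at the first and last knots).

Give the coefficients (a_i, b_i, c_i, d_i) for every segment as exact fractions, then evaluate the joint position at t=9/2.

Δ: Δ0=-2, Δ1=1, Δ2=-2, Δ3=2, Δ4=-3
row 1: diag=4, rhs=18; c'=1/4, d'=9/2
row 2: denom=4−1·1/4=15/4; d'=(-18−1·9/2)/(15/4)=-6
row 3: denom=4−1·4/15=56/15; d'=(24−1·-6)/(56/15)=225/28
row 4: denom=6−1·15/56=321/56; d'=(-30−1·225/28)/(321/56)=-710/107
back: M4=-710/107
back: M3=225/28−15/56·-710/107=1050/107
back: M2=-6−4/15·1050/107=-922/107
back: M1=9/2−1/4·-922/107=712/107
M: M0=0, M1=712/107, M2=-922/107, M3=1050/107, M4=-710/107, M5=0
seg 0: a=4, c=M0/2=0, d=(M1−M0)/(6·1)=356/321, b=Δ0−h0·(2M0+M1)/6=-998/321
seg 1: a=2, c=M1/2=356/107, d=(M2−M1)/(6·1)=-817/321, b=Δ1−h1·(2M1+M2)/6=70/321
seg 2: a=3, c=M2/2=-461/107, d=(M3−M2)/(6·1)=986/321, b=Δ2−h2·(2M2+M3)/6=-245/321
seg 3: a=1, c=M3/2=525/107, d=(M4−M3)/(6·1)=-880/321, b=Δ3−h3·(2M3+M4)/6=-53/321
seg 4: a=3, c=M4/2=-355/107, d=(M5−M4)/(6·2)=355/642, b=Δ4−h4·(2M4+M5)/6=457/321
t_q=9/2 → seg 4, τ=1/2; S=3+457/321·τ+-355/107·τ²+355/642·τ³=5053/1712

  seg 0: a=4 b=-998/321 c=0 d=356/321
  seg 1: a=2 b=70/321 c=356/107 d=-817/321
  seg 2: a=3 b=-245/321 c=-461/107 d=986/321
  seg 3: a=1 b=-53/321 c=525/107 d=-880/321
  seg 4: a=3 b=457/321 c=-355/107 d=355/642
S(9/2) = 5053/1712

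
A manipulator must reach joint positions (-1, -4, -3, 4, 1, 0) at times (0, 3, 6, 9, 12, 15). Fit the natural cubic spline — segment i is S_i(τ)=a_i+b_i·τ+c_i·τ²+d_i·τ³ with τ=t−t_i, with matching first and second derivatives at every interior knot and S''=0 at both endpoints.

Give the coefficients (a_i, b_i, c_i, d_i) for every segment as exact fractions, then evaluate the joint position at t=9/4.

  seg 0: a=-1 b=-719/627 c=0 d=92/5643
  seg 1: a=-4 b=-443/627 c=92/627 d=376/5643
  seg 2: a=-3 b=1237/627 c=156/209 d=-62/297
  seg 3: a=4 b=511/627 c=-710/627 d=992/5643
  seg 4: a=1 b=-773/627 c=94/209 d=-94/1881
S(9/4) = -11351/3344

Δ: Δ0=-1, Δ1=1/3, Δ2=7/3, Δ3=-1, Δ4=-1/3
row 1: diag=12, rhs=8; c'=1/4, d'=2/3
row 2: denom=12−3·1/4=45/4; d'=(12−3·2/3)/(45/4)=8/9
row 3: denom=12−3·4/15=56/5; d'=(-20−3·8/9)/(56/5)=-85/42
row 4: denom=12−3·15/56=627/56; d'=(4−3·-85/42)/(627/56)=188/209
back: M4=188/209
back: M3=-85/42−15/56·188/209=-1420/627
back: M2=8/9−4/15·-1420/627=312/209
back: M1=2/3−1/4·312/209=184/627
M: M0=0, M1=184/627, M2=312/209, M3=-1420/627, M4=188/209, M5=0
seg 0: a=-1, c=M0/2=0, d=(M1−M0)/(6·3)=92/5643, b=Δ0−h0·(2M0+M1)/6=-719/627
seg 1: a=-4, c=M1/2=92/627, d=(M2−M1)/(6·3)=376/5643, b=Δ1−h1·(2M1+M2)/6=-443/627
seg 2: a=-3, c=M2/2=156/209, d=(M3−M2)/(6·3)=-62/297, b=Δ2−h2·(2M2+M3)/6=1237/627
seg 3: a=4, c=M3/2=-710/627, d=(M4−M3)/(6·3)=992/5643, b=Δ3−h3·(2M3+M4)/6=511/627
seg 4: a=1, c=M4/2=94/209, d=(M5−M4)/(6·3)=-94/1881, b=Δ4−h4·(2M4+M5)/6=-773/627
t_q=9/4 → seg 0, τ=9/4; S=-1+-719/627·τ+0·τ²+92/5643·τ³=-11351/3344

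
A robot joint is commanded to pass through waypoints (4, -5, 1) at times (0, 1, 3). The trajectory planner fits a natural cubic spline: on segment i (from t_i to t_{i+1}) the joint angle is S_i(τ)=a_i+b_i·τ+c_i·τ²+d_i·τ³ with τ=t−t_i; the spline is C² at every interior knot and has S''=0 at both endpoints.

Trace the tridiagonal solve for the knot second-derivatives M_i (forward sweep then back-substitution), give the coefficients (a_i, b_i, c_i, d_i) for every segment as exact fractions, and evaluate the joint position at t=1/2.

  seg 0: a=4 b=-11 c=0 d=2
  seg 1: a=-5 b=-5 c=6 d=-1
S(1/2) = -5/4

Δ: Δ0=-9, Δ1=3
row 1: diag=6, rhs=72; c'=1/3, d'=12
back: M1=12
M: M0=0, M1=12, M2=0
seg 0: a=4, c=M0/2=0, d=(M1−M0)/(6·1)=2, b=Δ0−h0·(2M0+M1)/6=-11
seg 1: a=-5, c=M1/2=6, d=(M2−M1)/(6·2)=-1, b=Δ1−h1·(2M1+M2)/6=-5
t_q=1/2 → seg 0, τ=1/2; S=4+-11·τ+0·τ²+2·τ³=-5/4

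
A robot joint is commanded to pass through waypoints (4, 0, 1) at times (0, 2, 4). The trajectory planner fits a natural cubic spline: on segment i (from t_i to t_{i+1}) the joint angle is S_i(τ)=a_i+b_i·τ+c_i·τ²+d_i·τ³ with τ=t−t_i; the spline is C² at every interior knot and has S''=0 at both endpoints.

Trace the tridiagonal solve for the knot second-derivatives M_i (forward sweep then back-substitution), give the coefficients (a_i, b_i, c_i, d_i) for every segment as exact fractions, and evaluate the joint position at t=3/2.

  seg 0: a=4 b=-21/8 c=0 d=5/32
  seg 1: a=0 b=-3/4 c=15/16 d=-5/32
S(3/2) = 151/256

Δ: Δ0=-2, Δ1=1/2
row 1: diag=8, rhs=15; c'=1/4, d'=15/8
back: M1=15/8
M: M0=0, M1=15/8, M2=0
seg 0: a=4, c=M0/2=0, d=(M1−M0)/(6·2)=5/32, b=Δ0−h0·(2M0+M1)/6=-21/8
seg 1: a=0, c=M1/2=15/16, d=(M2−M1)/(6·2)=-5/32, b=Δ1−h1·(2M1+M2)/6=-3/4
t_q=3/2 → seg 0, τ=3/2; S=4+-21/8·τ+0·τ²+5/32·τ³=151/256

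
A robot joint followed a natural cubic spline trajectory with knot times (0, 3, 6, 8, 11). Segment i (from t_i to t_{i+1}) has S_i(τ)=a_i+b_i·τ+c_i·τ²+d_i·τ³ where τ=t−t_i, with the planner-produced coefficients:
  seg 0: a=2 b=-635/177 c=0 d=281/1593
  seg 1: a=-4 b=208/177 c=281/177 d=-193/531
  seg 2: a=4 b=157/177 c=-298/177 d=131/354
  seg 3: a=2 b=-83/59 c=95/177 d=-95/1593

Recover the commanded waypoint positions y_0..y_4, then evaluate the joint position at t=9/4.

y_0 = S_0(0) = a_0 = 2
y_1 = S_1(0) = a_1 = -4
y_2 = S_2(0) = a_2 = 4
y_3 = S_3(0) = a_3 = 2
y_4 = S_3(3) = 1
t_q=9/4 is in segment 0 (τ=9/4); S_0(τ)=-15341/3776

y_0=2 y_1=-4 y_2=4 y_3=2 y_4=1
S(9/4) = -15341/3776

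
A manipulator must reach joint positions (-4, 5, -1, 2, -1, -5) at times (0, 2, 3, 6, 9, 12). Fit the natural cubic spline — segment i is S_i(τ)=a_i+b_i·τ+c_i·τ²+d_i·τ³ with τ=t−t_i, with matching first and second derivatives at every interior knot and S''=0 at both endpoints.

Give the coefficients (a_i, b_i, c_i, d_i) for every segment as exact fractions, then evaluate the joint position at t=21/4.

  seg 0: a=-4 b=32051/3798 c=0 d=-1870/1899
  seg 1: a=5 b=-12829/3798 c=-3740/633 d=12481/3798
  seg 2: a=-1 b=-10133/1899 c=1667/422 d=-20945/34182
  seg 3: a=2 b=6917/3798 c=-2971/1899 d=7111/34182
  seg 4: a=-1 b=-3701/1899 c=1169/3798 d=-1169/34182
S(21/4) = 339/27008

Δ: Δ0=9/2, Δ1=-6, Δ2=1, Δ3=-1, Δ4=-4/3
row 1: diag=6, rhs=-63; c'=1/6, d'=-21/2
row 2: denom=8−1·1/6=47/6; d'=(42−1·-21/2)/(47/6)=315/47
row 3: denom=12−3·18/47=510/47; d'=(-12−3·315/47)/(510/47)=-503/170
row 4: denom=12−3·47/170=1899/170; d'=(-2−3·-503/170)/(1899/170)=1169/1899
back: M4=1169/1899
back: M3=-503/170−47/170·1169/1899=-5942/1899
back: M2=315/47−18/47·-5942/1899=1667/211
back: M1=-21/2−1/6·1667/211=-7480/633
M: M0=0, M1=-7480/633, M2=1667/211, M3=-5942/1899, M4=1169/1899, M5=0
seg 0: a=-4, c=M0/2=0, d=(M1−M0)/(6·2)=-1870/1899, b=Δ0−h0·(2M0+M1)/6=32051/3798
seg 1: a=5, c=M1/2=-3740/633, d=(M2−M1)/(6·1)=12481/3798, b=Δ1−h1·(2M1+M2)/6=-12829/3798
seg 2: a=-1, c=M2/2=1667/422, d=(M3−M2)/(6·3)=-20945/34182, b=Δ2−h2·(2M2+M3)/6=-10133/1899
seg 3: a=2, c=M3/2=-2971/1899, d=(M4−M3)/(6·3)=7111/34182, b=Δ3−h3·(2M3+M4)/6=6917/3798
seg 4: a=-1, c=M4/2=1169/3798, d=(M5−M4)/(6·3)=-1169/34182, b=Δ4−h4·(2M4+M5)/6=-3701/1899
t_q=21/4 → seg 2, τ=9/4; S=-1+-10133/1899·τ+1667/422·τ²+-20945/34182·τ³=339/27008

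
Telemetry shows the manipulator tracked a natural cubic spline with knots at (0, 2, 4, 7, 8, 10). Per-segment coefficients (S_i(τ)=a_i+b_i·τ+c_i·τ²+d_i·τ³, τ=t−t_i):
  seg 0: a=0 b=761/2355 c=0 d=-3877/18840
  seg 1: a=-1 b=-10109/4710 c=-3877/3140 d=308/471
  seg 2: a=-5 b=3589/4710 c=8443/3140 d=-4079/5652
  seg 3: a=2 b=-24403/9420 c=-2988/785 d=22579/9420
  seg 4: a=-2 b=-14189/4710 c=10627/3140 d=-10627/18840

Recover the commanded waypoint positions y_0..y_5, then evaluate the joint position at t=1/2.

y_0=0 y_1=-1 y_2=-5 y_3=2 y_4=-2 y_5=1
S(1/2) = 1365/10048

y_0 = S_0(0) = a_0 = 0
y_1 = S_1(0) = a_1 = -1
y_2 = S_2(0) = a_2 = -5
y_3 = S_3(0) = a_3 = 2
y_4 = S_4(0) = a_4 = -2
y_5 = S_4(2) = 1
t_q=1/2 is in segment 0 (τ=1/2); S_0(τ)=1365/10048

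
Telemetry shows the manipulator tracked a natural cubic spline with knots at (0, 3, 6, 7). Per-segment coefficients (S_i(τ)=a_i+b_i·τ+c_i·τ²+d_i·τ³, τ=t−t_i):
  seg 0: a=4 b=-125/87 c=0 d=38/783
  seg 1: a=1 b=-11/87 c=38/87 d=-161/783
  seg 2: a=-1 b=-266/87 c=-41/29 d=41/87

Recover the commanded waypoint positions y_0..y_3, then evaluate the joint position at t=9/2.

y_0 = S_0(0) = a_0 = 4
y_1 = S_1(0) = a_1 = 1
y_2 = S_2(0) = a_2 = -1
y_3 = S_2(1) = -5
t_q=9/2 is in segment 1 (τ=3/2); S_1(τ)=255/232

y_0=4 y_1=1 y_2=-1 y_3=-5
S(9/2) = 255/232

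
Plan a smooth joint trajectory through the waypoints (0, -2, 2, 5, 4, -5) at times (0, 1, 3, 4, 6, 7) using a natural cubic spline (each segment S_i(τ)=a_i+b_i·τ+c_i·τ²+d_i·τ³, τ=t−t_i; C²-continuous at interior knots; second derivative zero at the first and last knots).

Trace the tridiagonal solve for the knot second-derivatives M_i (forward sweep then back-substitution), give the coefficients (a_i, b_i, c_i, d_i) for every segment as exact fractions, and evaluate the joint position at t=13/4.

Δ: Δ0=-2, Δ1=2, Δ2=3, Δ3=-1/2, Δ4=-9
row 1: diag=6, rhs=24; c'=1/3, d'=4
row 2: denom=6−2·1/3=16/3; d'=(6−2·4)/(16/3)=-3/8
row 3: denom=6−1·3/16=93/16; d'=(-21−1·-3/8)/(93/16)=-110/31
row 4: denom=6−2·32/93=494/93; d'=(-51−2·-110/31)/(494/93)=-4083/494
back: M4=-4083/494
back: M3=-110/31−32/93·-4083/494=-174/247
back: M2=-3/8−3/16·-174/247=-60/247
back: M1=4−1/3·-60/247=1008/247
M: M0=0, M1=1008/247, M2=-60/247, M3=-174/247, M4=-4083/494, M5=0
seg 0: a=0, c=M0/2=0, d=(M1−M0)/(6·1)=168/247, b=Δ0−h0·(2M0+M1)/6=-662/247
seg 1: a=-2, c=M1/2=504/247, d=(M2−M1)/(6·2)=-89/247, b=Δ1−h1·(2M1+M2)/6=-158/247
seg 2: a=2, c=M2/2=-30/247, d=(M3−M2)/(6·1)=-1/13, b=Δ2−h2·(2M2+M3)/6=790/247
seg 3: a=5, c=M3/2=-87/247, d=(M4−M3)/(6·2)=-1245/1976, b=Δ3−h3·(2M3+M4)/6=673/247
seg 4: a=4, c=M4/2=-4083/988, d=(M5−M4)/(6·1)=1361/988, b=Δ4−h4·(2M4+M5)/6=-3085/494
t_q=13/4 → seg 2, τ=1/4; S=2+790/247·τ+-30/247·τ²+-1/13·τ³=44117/15808

  seg 0: a=0 b=-662/247 c=0 d=168/247
  seg 1: a=-2 b=-158/247 c=504/247 d=-89/247
  seg 2: a=2 b=790/247 c=-30/247 d=-1/13
  seg 3: a=5 b=673/247 c=-87/247 d=-1245/1976
  seg 4: a=4 b=-3085/494 c=-4083/988 d=1361/988
S(13/4) = 44117/15808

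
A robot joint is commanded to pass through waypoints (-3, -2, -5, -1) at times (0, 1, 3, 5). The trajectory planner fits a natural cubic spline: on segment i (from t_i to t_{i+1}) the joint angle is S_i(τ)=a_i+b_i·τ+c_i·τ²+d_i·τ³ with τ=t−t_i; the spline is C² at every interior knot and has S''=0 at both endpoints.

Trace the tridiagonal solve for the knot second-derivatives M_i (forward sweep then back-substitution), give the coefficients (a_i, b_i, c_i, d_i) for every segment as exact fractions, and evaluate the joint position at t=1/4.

  seg 0: a=-3 b=71/44 c=0 d=-27/44
  seg 1: a=-2 b=-5/22 c=-81/44 d=53/88
  seg 2: a=-5 b=-4/11 c=39/22 d=-13/44
S(1/4) = -7339/2816

Δ: Δ0=1, Δ1=-3/2, Δ2=2
row 1: diag=6, rhs=-15; c'=1/3, d'=-5/2
row 2: denom=8−2·1/3=22/3; d'=(21−2·-5/2)/(22/3)=39/11
back: M2=39/11
back: M1=-5/2−1/3·39/11=-81/22
M: M0=0, M1=-81/22, M2=39/11, M3=0
seg 0: a=-3, c=M0/2=0, d=(M1−M0)/(6·1)=-27/44, b=Δ0−h0·(2M0+M1)/6=71/44
seg 1: a=-2, c=M1/2=-81/44, d=(M2−M1)/(6·2)=53/88, b=Δ1−h1·(2M1+M2)/6=-5/22
seg 2: a=-5, c=M2/2=39/22, d=(M3−M2)/(6·2)=-13/44, b=Δ2−h2·(2M2+M3)/6=-4/11
t_q=1/4 → seg 0, τ=1/4; S=-3+71/44·τ+0·τ²+-27/44·τ³=-7339/2816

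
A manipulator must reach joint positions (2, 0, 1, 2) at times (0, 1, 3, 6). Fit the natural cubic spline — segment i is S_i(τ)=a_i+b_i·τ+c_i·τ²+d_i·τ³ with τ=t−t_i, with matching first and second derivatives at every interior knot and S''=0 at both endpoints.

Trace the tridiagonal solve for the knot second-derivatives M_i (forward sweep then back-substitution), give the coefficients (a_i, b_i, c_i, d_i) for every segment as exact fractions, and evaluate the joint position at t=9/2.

  seg 0: a=2 b=-103/42 c=0 d=19/42
  seg 1: a=0 b=-23/21 c=19/14 d=-47/168
  seg 2: a=1 b=41/42 c=-9/28 d=1/28
S(9/2) = 417/224

Δ: Δ0=-2, Δ1=1/2, Δ2=1/3
row 1: diag=6, rhs=15; c'=1/3, d'=5/2
row 2: denom=10−2·1/3=28/3; d'=(-1−2·5/2)/(28/3)=-9/14
back: M2=-9/14
back: M1=5/2−1/3·-9/14=19/7
M: M0=0, M1=19/7, M2=-9/14, M3=0
seg 0: a=2, c=M0/2=0, d=(M1−M0)/(6·1)=19/42, b=Δ0−h0·(2M0+M1)/6=-103/42
seg 1: a=0, c=M1/2=19/14, d=(M2−M1)/(6·2)=-47/168, b=Δ1−h1·(2M1+M2)/6=-23/21
seg 2: a=1, c=M2/2=-9/28, d=(M3−M2)/(6·3)=1/28, b=Δ2−h2·(2M2+M3)/6=41/42
t_q=9/2 → seg 2, τ=3/2; S=1+41/42·τ+-9/28·τ²+1/28·τ³=417/224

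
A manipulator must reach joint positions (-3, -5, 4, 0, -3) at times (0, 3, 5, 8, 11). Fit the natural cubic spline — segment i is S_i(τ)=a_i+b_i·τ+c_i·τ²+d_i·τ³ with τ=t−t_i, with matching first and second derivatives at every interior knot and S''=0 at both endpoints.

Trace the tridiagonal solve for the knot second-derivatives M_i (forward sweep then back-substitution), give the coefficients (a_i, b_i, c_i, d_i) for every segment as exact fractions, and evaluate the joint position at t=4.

  seg 0: a=-3 b=-1903/708 c=0 d=53/236
  seg 1: a=-5 b=1195/354 c=477/236 d=-1033/1416
  seg 2: a=4 b=479/177 c=-139/59 d=536/1593
  seg 3: a=0 b=-415/177 c=119/177 d=-119/1593
S(4) = -157/472

Δ: Δ0=-2/3, Δ1=9/2, Δ2=-4/3, Δ3=-1
row 1: diag=10, rhs=31; c'=1/5, d'=31/10
row 2: denom=10−2·1/5=48/5; d'=(-35−2·31/10)/(48/5)=-103/24
row 3: denom=12−3·5/16=177/16; d'=(2−3·-103/24)/(177/16)=238/177
back: M3=238/177
back: M2=-103/24−5/16·238/177=-278/59
back: M1=31/10−1/5·-278/59=477/118
M: M0=0, M1=477/118, M2=-278/59, M3=238/177, M4=0
seg 0: a=-3, c=M0/2=0, d=(M1−M0)/(6·3)=53/236, b=Δ0−h0·(2M0+M1)/6=-1903/708
seg 1: a=-5, c=M1/2=477/236, d=(M2−M1)/(6·2)=-1033/1416, b=Δ1−h1·(2M1+M2)/6=1195/354
seg 2: a=4, c=M2/2=-139/59, d=(M3−M2)/(6·3)=536/1593, b=Δ2−h2·(2M2+M3)/6=479/177
seg 3: a=0, c=M3/2=119/177, d=(M4−M3)/(6·3)=-119/1593, b=Δ3−h3·(2M3+M4)/6=-415/177
t_q=4 → seg 1, τ=1; S=-5+1195/354·τ+477/236·τ²+-1033/1416·τ³=-157/472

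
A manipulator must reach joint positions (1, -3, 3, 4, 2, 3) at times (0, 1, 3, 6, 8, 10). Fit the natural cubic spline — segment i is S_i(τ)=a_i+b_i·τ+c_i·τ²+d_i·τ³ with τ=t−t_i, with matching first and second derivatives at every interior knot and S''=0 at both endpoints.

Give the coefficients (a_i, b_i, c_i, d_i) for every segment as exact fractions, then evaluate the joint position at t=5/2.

Δ: Δ0=-4, Δ1=3, Δ2=1/3, Δ3=-1, Δ4=1/2
row 1: diag=6, rhs=42; c'=1/3, d'=7
row 2: denom=10−2·1/3=28/3; d'=(-16−2·7)/(28/3)=-45/14
row 3: denom=10−3·9/28=253/28; d'=(-8−3·-45/14)/(253/28)=2/11
row 4: denom=8−2·56/253=1912/253; d'=(9−2·2/11)/(1912/253)=2185/1912
back: M4=2185/1912
back: M3=2/11−56/253·2185/1912=-17/239
back: M2=-45/14−9/28·-17/239=-3051/956
back: M1=7−1/3·-3051/956=7709/956
M: M0=0, M1=7709/956, M2=-3051/956, M3=-17/239, M4=2185/1912, M5=0
seg 0: a=1, c=M0/2=0, d=(M1−M0)/(6·1)=7709/5736, b=Δ0−h0·(2M0+M1)/6=-30653/5736
seg 1: a=-3, c=M1/2=7709/1912, d=(M2−M1)/(6·2)=-1345/1434, b=Δ1−h1·(2M1+M2)/6=-3763/2868
seg 2: a=3, c=M2/2=-3051/1912, d=(M3−M2)/(6·3)=2983/17208, b=Δ2−h2·(2M2+M3)/6=10211/2868
seg 3: a=4, c=M3/2=-17/478, d=(M4−M3)/(6·2)=2321/22944, b=Δ3−h3·(2M3+M4)/6=-7649/5736
seg 4: a=2, c=M4/2=2185/3824, d=(M5−M4)/(6·2)=-2185/22944, b=Δ4−h4·(2M4+M5)/6=-751/2868
t_q=5/2 → seg 1, τ=3/2; S=-3+-3763/2868·τ+7709/1912·τ²+-1345/1434·τ³=7175/7648

  seg 0: a=1 b=-30653/5736 c=0 d=7709/5736
  seg 1: a=-3 b=-3763/2868 c=7709/1912 d=-1345/1434
  seg 2: a=3 b=10211/2868 c=-3051/1912 d=2983/17208
  seg 3: a=4 b=-7649/5736 c=-17/478 d=2321/22944
  seg 4: a=2 b=-751/2868 c=2185/3824 d=-2185/22944
S(5/2) = 7175/7648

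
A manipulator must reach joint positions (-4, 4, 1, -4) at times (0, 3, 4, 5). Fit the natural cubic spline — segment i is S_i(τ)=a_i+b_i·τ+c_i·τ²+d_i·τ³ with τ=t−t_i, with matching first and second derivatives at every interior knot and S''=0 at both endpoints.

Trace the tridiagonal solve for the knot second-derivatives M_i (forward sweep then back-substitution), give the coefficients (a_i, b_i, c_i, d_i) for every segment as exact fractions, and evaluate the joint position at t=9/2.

  seg 0: a=-4 b=14/3 c=0 d=-2/9
  seg 1: a=4 b=-4/3 c=-2 d=1/3
  seg 2: a=1 b=-13/3 c=-1 d=1/3
S(9/2) = -11/8

Δ: Δ0=8/3, Δ1=-3, Δ2=-5
row 1: diag=8, rhs=-34; c'=1/8, d'=-17/4
row 2: denom=4−1·1/8=31/8; d'=(-12−1·-17/4)/(31/8)=-2
back: M2=-2
back: M1=-17/4−1/8·-2=-4
M: M0=0, M1=-4, M2=-2, M3=0
seg 0: a=-4, c=M0/2=0, d=(M1−M0)/(6·3)=-2/9, b=Δ0−h0·(2M0+M1)/6=14/3
seg 1: a=4, c=M1/2=-2, d=(M2−M1)/(6·1)=1/3, b=Δ1−h1·(2M1+M2)/6=-4/3
seg 2: a=1, c=M2/2=-1, d=(M3−M2)/(6·1)=1/3, b=Δ2−h2·(2M2+M3)/6=-13/3
t_q=9/2 → seg 2, τ=1/2; S=1+-13/3·τ+-1·τ²+1/3·τ³=-11/8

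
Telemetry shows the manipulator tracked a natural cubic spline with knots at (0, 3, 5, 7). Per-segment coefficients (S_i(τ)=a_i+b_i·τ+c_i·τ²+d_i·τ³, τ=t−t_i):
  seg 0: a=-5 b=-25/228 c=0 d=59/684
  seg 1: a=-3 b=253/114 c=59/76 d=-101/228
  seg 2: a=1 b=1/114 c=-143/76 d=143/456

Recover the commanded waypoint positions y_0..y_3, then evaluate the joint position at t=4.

y_0 = S_0(0) = a_0 = -5
y_1 = S_1(0) = a_1 = -3
y_2 = S_2(0) = a_2 = 1
y_3 = S_2(2) = -4
t_q=4 is in segment 1 (τ=1); S_1(τ)=-17/38

y_0=-5 y_1=-3 y_2=1 y_3=-4
S(4) = -17/38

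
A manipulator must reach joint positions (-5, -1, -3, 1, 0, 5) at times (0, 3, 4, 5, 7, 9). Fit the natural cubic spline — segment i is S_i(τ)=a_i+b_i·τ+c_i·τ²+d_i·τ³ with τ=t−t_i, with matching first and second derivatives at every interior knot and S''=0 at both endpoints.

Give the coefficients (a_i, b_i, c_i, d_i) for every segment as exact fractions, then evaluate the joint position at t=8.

  seg 0: a=-5 b=6497/1950 c=0 d=-433/1950
  seg 1: a=-1 b=-2597/975 c=-1299/650 d=5191/1950
  seg 2: a=-3 b=517/390 c=1946/325 d=-497/150
  seg 3: a=1 b=3277/975 c=-2569/650 d=1577/1560
  seg 4: a=0 b=-619/1950 c=2747/1300 d=-2747/7800
S(8) = 3753/2600

Δ: Δ0=4/3, Δ1=-2, Δ2=4, Δ3=-1/2, Δ4=5/2
row 1: diag=8, rhs=-20; c'=1/8, d'=-5/2
row 2: denom=4−1·1/8=31/8; d'=(36−1·-5/2)/(31/8)=308/31
row 3: denom=6−1·8/31=178/31; d'=(-27−1·308/31)/(178/31)=-1145/178
row 4: denom=8−2·31/89=650/89; d'=(18−2·-1145/178)/(650/89)=2747/650
back: M4=2747/650
back: M3=-1145/178−31/89·2747/650=-2569/325
back: M2=308/31−8/31·-2569/325=3892/325
back: M1=-5/2−1/8·3892/325=-1299/325
M: M0=0, M1=-1299/325, M2=3892/325, M3=-2569/325, M4=2747/650, M5=0
seg 0: a=-5, c=M0/2=0, d=(M1−M0)/(6·3)=-433/1950, b=Δ0−h0·(2M0+M1)/6=6497/1950
seg 1: a=-1, c=M1/2=-1299/650, d=(M2−M1)/(6·1)=5191/1950, b=Δ1−h1·(2M1+M2)/6=-2597/975
seg 2: a=-3, c=M2/2=1946/325, d=(M3−M2)/(6·1)=-497/150, b=Δ2−h2·(2M2+M3)/6=517/390
seg 3: a=1, c=M3/2=-2569/650, d=(M4−M3)/(6·2)=1577/1560, b=Δ3−h3·(2M3+M4)/6=3277/975
seg 4: a=0, c=M4/2=2747/1300, d=(M5−M4)/(6·2)=-2747/7800, b=Δ4−h4·(2M4+M5)/6=-619/1950
t_q=8 → seg 4, τ=1; S=0+-619/1950·τ+2747/1300·τ²+-2747/7800·τ³=3753/2600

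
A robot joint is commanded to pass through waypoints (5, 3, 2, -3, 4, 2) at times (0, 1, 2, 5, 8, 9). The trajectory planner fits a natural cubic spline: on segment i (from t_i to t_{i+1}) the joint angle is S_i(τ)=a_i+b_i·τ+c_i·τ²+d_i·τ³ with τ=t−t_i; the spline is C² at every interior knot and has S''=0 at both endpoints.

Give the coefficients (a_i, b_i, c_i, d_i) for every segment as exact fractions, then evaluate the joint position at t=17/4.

Δ: Δ0=-2, Δ1=-1, Δ2=-5/3, Δ3=7/3, Δ4=-2
row 1: diag=4, rhs=6; c'=1/4, d'=3/2
row 2: denom=8−1·1/4=31/4; d'=(-4−1·3/2)/(31/4)=-22/31
row 3: denom=12−3·12/31=336/31; d'=(24−3·-22/31)/(336/31)=135/56
row 4: denom=8−3·31/112=803/112; d'=(-26−3·135/56)/(803/112)=-3722/803
back: M4=-3722/803
back: M3=135/56−31/112·-3722/803=2966/803
back: M2=-22/31−12/31·2966/803=-1718/803
back: M1=3/2−1/4·-1718/803=1634/803
M: M0=0, M1=1634/803, M2=-1718/803, M3=2966/803, M4=-3722/803, M5=0
seg 0: a=5, c=M0/2=0, d=(M1−M0)/(6·1)=817/2409, b=Δ0−h0·(2M0+M1)/6=-5635/2409
seg 1: a=3, c=M1/2=817/803, d=(M2−M1)/(6·1)=-1676/2409, b=Δ1−h1·(2M1+M2)/6=-3184/2409
seg 2: a=2, c=M2/2=-859/803, d=(M3−M2)/(6·3)=2342/7227, b=Δ2−h2·(2M2+M3)/6=-3310/2409
seg 3: a=-3, c=M3/2=1483/803, d=(M4−M3)/(6·3)=-304/657, b=Δ3−h3·(2M3+M4)/6=2306/2409
seg 4: a=4, c=M4/2=-1861/803, d=(M5−M4)/(6·1)=1861/2409, b=Δ4−h4·(2M4+M5)/6=-1096/2409
t_q=17/4 → seg 2, τ=9/4; S=2+-3310/2409·τ+-859/803·τ²+2342/7227·τ³=-72355/25696

  seg 0: a=5 b=-5635/2409 c=0 d=817/2409
  seg 1: a=3 b=-3184/2409 c=817/803 d=-1676/2409
  seg 2: a=2 b=-3310/2409 c=-859/803 d=2342/7227
  seg 3: a=-3 b=2306/2409 c=1483/803 d=-304/657
  seg 4: a=4 b=-1096/2409 c=-1861/803 d=1861/2409
S(17/4) = -72355/25696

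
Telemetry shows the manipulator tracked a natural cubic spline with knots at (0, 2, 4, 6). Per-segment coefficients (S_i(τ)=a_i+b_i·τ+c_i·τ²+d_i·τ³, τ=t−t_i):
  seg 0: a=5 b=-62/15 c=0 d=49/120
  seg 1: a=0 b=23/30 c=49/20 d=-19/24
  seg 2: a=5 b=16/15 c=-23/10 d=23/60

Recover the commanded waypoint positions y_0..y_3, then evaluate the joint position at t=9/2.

y_0 = S_0(0) = a_0 = 5
y_1 = S_1(0) = a_1 = 0
y_2 = S_2(0) = a_2 = 5
y_3 = S_2(2) = 1
t_q=9/2 is in segment 2 (τ=1/2); S_2(τ)=801/160

y_0=5 y_1=0 y_2=5 y_3=1
S(9/2) = 801/160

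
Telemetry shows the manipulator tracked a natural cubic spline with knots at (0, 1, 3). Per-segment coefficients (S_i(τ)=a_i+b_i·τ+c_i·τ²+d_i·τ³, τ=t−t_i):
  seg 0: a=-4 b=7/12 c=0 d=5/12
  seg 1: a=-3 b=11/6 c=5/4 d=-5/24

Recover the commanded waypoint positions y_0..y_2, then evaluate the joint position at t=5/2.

y_0=-4 y_1=-3 y_2=4
S(5/2) = 119/64

y_0 = S_0(0) = a_0 = -4
y_1 = S_1(0) = a_1 = -3
y_2 = S_1(2) = 4
t_q=5/2 is in segment 1 (τ=3/2); S_1(τ)=119/64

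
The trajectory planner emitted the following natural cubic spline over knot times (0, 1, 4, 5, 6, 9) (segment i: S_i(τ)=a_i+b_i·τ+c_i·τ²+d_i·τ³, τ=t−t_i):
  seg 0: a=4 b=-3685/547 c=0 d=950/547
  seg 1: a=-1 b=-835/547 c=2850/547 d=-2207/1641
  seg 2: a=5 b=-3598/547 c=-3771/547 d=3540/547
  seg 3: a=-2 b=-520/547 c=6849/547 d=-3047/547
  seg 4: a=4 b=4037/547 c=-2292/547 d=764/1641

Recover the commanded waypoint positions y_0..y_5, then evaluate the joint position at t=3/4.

y_0 = S_0(0) = a_0 = 4
y_1 = S_1(0) = a_1 = -1
y_2 = S_2(0) = a_2 = 5
y_3 = S_3(0) = a_3 = -2
y_4 = S_4(0) = a_4 = 4
y_5 = S_4(3) = 1
t_q=3/4 is in segment 0 (τ=3/4); S_0(τ)=-5599/17504

y_0=4 y_1=-1 y_2=5 y_3=-2 y_4=4 y_5=1
S(3/4) = -5599/17504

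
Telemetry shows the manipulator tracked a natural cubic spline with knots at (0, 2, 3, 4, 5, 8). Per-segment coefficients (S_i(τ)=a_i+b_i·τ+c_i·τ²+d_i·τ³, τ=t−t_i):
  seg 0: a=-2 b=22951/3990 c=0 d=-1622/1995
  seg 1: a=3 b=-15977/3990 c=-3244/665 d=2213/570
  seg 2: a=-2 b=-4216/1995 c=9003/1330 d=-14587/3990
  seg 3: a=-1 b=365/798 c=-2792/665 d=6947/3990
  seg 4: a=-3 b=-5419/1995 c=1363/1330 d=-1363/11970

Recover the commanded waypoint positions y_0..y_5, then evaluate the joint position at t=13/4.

y_0=-2 y_1=3 y_2=-2 y_3=-1 y_4=-3 y_5=-5
S(13/4) = -184061/85120

y_0 = S_0(0) = a_0 = -2
y_1 = S_1(0) = a_1 = 3
y_2 = S_2(0) = a_2 = -2
y_3 = S_3(0) = a_3 = -1
y_4 = S_4(0) = a_4 = -3
y_5 = S_4(3) = -5
t_q=13/4 is in segment 2 (τ=1/4); S_2(τ)=-184061/85120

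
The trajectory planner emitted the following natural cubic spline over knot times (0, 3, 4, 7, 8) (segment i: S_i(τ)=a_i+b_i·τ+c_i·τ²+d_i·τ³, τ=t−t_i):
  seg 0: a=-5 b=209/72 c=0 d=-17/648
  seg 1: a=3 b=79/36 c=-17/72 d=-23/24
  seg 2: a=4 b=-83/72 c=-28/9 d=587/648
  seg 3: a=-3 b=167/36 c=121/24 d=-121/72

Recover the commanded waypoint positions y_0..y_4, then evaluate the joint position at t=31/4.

y_0=-5 y_1=3 y_2=4 y_3=-3 y_4=5
S(31/4) = 4003/1536

y_0 = S_0(0) = a_0 = -5
y_1 = S_1(0) = a_1 = 3
y_2 = S_2(0) = a_2 = 4
y_3 = S_3(0) = a_3 = -3
y_4 = S_3(1) = 5
t_q=31/4 is in segment 3 (τ=3/4); S_3(τ)=4003/1536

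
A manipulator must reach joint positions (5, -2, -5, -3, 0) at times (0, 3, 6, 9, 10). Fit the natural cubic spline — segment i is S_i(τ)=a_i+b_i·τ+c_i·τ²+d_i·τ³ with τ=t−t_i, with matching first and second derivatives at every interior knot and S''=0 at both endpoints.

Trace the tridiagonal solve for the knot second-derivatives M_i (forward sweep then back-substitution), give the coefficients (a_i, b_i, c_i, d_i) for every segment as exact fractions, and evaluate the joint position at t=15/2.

  seg 0: a=5 b=-853/324 c=0 d=97/2916
  seg 1: a=-2 b=-281/162 c=97/324 d=-53/2916
  seg 2: a=-5 b=-139/324 c=11/81 d=223/2916
  seg 3: a=-3 b=397/162 c=89/108 d=-89/324
S(15/2) = -1463/288

Δ: Δ0=-7/3, Δ1=-1, Δ2=2/3, Δ3=3
row 1: diag=12, rhs=8; c'=1/4, d'=2/3
row 2: denom=12−3·1/4=45/4; d'=(10−3·2/3)/(45/4)=32/45
row 3: denom=8−3·4/15=36/5; d'=(14−3·32/45)/(36/5)=89/54
back: M3=89/54
back: M2=32/45−4/15·89/54=22/81
back: M1=2/3−1/4·22/81=97/162
M: M0=0, M1=97/162, M2=22/81, M3=89/54, M4=0
seg 0: a=5, c=M0/2=0, d=(M1−M0)/(6·3)=97/2916, b=Δ0−h0·(2M0+M1)/6=-853/324
seg 1: a=-2, c=M1/2=97/324, d=(M2−M1)/(6·3)=-53/2916, b=Δ1−h1·(2M1+M2)/6=-281/162
seg 2: a=-5, c=M2/2=11/81, d=(M3−M2)/(6·3)=223/2916, b=Δ2−h2·(2M2+M3)/6=-139/324
seg 3: a=-3, c=M3/2=89/108, d=(M4−M3)/(6·1)=-89/324, b=Δ3−h3·(2M3+M4)/6=397/162
t_q=15/2 → seg 2, τ=3/2; S=-5+-139/324·τ+11/81·τ²+223/2916·τ³=-1463/288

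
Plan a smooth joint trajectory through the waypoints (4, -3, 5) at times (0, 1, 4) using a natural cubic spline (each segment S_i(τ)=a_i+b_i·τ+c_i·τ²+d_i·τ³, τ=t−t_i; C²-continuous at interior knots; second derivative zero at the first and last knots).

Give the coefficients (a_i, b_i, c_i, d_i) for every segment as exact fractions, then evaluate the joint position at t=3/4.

Δ: Δ0=-7, Δ1=8/3
row 1: diag=8, rhs=58; c'=3/8, d'=29/4
back: M1=29/4
M: M0=0, M1=29/4, M2=0
seg 0: a=4, c=M0/2=0, d=(M1−M0)/(6·1)=29/24, b=Δ0−h0·(2M0+M1)/6=-197/24
seg 1: a=-3, c=M1/2=29/8, d=(M2−M1)/(6·3)=-29/72, b=Δ1−h1·(2M1+M2)/6=-55/12
t_q=3/4 → seg 0, τ=3/4; S=4+-197/24·τ+0·τ²+29/24·τ³=-843/512

  seg 0: a=4 b=-197/24 c=0 d=29/24
  seg 1: a=-3 b=-55/12 c=29/8 d=-29/72
S(3/4) = -843/512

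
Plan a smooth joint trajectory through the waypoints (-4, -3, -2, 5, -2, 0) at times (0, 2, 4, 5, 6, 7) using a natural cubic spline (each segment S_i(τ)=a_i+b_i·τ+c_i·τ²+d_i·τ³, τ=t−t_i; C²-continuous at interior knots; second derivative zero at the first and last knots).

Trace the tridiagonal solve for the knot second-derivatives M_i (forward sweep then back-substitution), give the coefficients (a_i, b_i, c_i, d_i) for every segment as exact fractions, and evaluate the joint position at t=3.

  seg 0: a=-4 b=241/157 c=0 d=-325/1256
  seg 1: a=-3 b=-493/314 c=-975/628 d=1625/1256
  seg 2: a=-2 b=1216/157 c=975/157 d=-1092/157
  seg 3: a=5 b=-110/157 c=-2301/157 d=1312/157
  seg 4: a=-2 b=-776/157 c=1635/157 d=-545/157
S(3) = -6065/1256

Δ: Δ0=1/2, Δ1=1/2, Δ2=7, Δ3=-7, Δ4=2
row 1: diag=8, rhs=0; c'=1/4, d'=0
row 2: denom=6−2·1/4=11/2; d'=(39−2·0)/(11/2)=78/11
row 3: denom=4−1·2/11=42/11; d'=(-84−1·78/11)/(42/11)=-167/7
row 4: denom=4−1·11/42=157/42; d'=(54−1·-167/7)/(157/42)=3270/157
back: M4=3270/157
back: M3=-167/7−11/42·3270/157=-4602/157
back: M2=78/11−2/11·-4602/157=1950/157
back: M1=0−1/4·1950/157=-975/314
M: M0=0, M1=-975/314, M2=1950/157, M3=-4602/157, M4=3270/157, M5=0
seg 0: a=-4, c=M0/2=0, d=(M1−M0)/(6·2)=-325/1256, b=Δ0−h0·(2M0+M1)/6=241/157
seg 1: a=-3, c=M1/2=-975/628, d=(M2−M1)/(6·2)=1625/1256, b=Δ1−h1·(2M1+M2)/6=-493/314
seg 2: a=-2, c=M2/2=975/157, d=(M3−M2)/(6·1)=-1092/157, b=Δ2−h2·(2M2+M3)/6=1216/157
seg 3: a=5, c=M3/2=-2301/157, d=(M4−M3)/(6·1)=1312/157, b=Δ3−h3·(2M3+M4)/6=-110/157
seg 4: a=-2, c=M4/2=1635/157, d=(M5−M4)/(6·1)=-545/157, b=Δ4−h4·(2M4+M5)/6=-776/157
t_q=3 → seg 1, τ=1; S=-3+-493/314·τ+-975/628·τ²+1625/1256·τ³=-6065/1256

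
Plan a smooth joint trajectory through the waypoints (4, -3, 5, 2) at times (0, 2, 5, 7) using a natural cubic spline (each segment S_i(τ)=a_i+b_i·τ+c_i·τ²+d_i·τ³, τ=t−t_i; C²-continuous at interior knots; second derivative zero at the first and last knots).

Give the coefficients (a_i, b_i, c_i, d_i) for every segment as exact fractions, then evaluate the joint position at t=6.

  seg 0: a=4 b=-2801/546 c=0 d=445/1092
  seg 1: a=-3 b=-131/546 c=445/182 d=-31/63
  seg 2: a=5 b=625/546 c=-361/182 d=361/1092
S(6) = 1635/364

Δ: Δ0=-7/2, Δ1=8/3, Δ2=-3/2
row 1: diag=10, rhs=37; c'=3/10, d'=37/10
row 2: denom=10−3·3/10=91/10; d'=(-25−3·37/10)/(91/10)=-361/91
back: M2=-361/91
back: M1=37/10−3/10·-361/91=445/91
M: M0=0, M1=445/91, M2=-361/91, M3=0
seg 0: a=4, c=M0/2=0, d=(M1−M0)/(6·2)=445/1092, b=Δ0−h0·(2M0+M1)/6=-2801/546
seg 1: a=-3, c=M1/2=445/182, d=(M2−M1)/(6·3)=-31/63, b=Δ1−h1·(2M1+M2)/6=-131/546
seg 2: a=5, c=M2/2=-361/182, d=(M3−M2)/(6·2)=361/1092, b=Δ2−h2·(2M2+M3)/6=625/546
t_q=6 → seg 2, τ=1; S=5+625/546·τ+-361/182·τ²+361/1092·τ³=1635/364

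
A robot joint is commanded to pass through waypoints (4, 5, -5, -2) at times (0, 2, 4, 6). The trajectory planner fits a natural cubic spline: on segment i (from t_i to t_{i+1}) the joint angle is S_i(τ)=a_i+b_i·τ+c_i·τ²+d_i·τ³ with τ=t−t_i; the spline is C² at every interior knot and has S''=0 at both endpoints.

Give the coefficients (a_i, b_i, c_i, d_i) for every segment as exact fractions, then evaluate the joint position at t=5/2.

Δ: Δ0=1/2, Δ1=-5, Δ2=3/2
row 1: diag=8, rhs=-33; c'=1/4, d'=-33/8
row 2: denom=8−2·1/4=15/2; d'=(39−2·-33/8)/(15/2)=63/10
back: M2=63/10
back: M1=-33/8−1/4·63/10=-57/10
M: M0=0, M1=-57/10, M2=63/10, M3=0
seg 0: a=4, c=M0/2=0, d=(M1−M0)/(6·2)=-19/40, b=Δ0−h0·(2M0+M1)/6=12/5
seg 1: a=5, c=M1/2=-57/20, d=(M2−M1)/(6·2)=1, b=Δ1−h1·(2M1+M2)/6=-33/10
seg 2: a=-5, c=M2/2=63/20, d=(M3−M2)/(6·2)=-21/40, b=Δ2−h2·(2M2+M3)/6=-27/10
t_q=5/2 → seg 1, τ=1/2; S=5+-33/10·τ+-57/20·τ²+1·τ³=221/80

  seg 0: a=4 b=12/5 c=0 d=-19/40
  seg 1: a=5 b=-33/10 c=-57/20 d=1
  seg 2: a=-5 b=-27/10 c=63/20 d=-21/40
S(5/2) = 221/80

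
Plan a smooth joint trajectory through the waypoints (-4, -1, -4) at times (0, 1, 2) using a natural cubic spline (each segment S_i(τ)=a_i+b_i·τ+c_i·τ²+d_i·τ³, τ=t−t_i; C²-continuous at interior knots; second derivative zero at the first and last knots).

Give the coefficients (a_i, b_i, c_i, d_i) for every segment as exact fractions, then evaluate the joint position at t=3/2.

Δ: Δ0=3, Δ1=-3
row 1: diag=4, rhs=-36; c'=1/4, d'=-9
back: M1=-9
M: M0=0, M1=-9, M2=0
seg 0: a=-4, c=M0/2=0, d=(M1−M0)/(6·1)=-3/2, b=Δ0−h0·(2M0+M1)/6=9/2
seg 1: a=-1, c=M1/2=-9/2, d=(M2−M1)/(6·1)=3/2, b=Δ1−h1·(2M1+M2)/6=0
t_q=3/2 → seg 1, τ=1/2; S=-1+0·τ+-9/2·τ²+3/2·τ³=-31/16

  seg 0: a=-4 b=9/2 c=0 d=-3/2
  seg 1: a=-1 b=0 c=-9/2 d=3/2
S(3/2) = -31/16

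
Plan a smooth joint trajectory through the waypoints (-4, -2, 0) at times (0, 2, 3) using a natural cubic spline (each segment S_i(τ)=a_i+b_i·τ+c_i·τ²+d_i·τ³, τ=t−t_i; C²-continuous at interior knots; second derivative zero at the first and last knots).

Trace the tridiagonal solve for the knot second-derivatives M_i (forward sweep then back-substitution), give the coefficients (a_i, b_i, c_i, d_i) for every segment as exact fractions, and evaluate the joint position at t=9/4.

Δ: Δ0=1, Δ1=2
row 1: diag=6, rhs=6; c'=1/6, d'=1
back: M1=1
M: M0=0, M1=1, M2=0
seg 0: a=-4, c=M0/2=0, d=(M1−M0)/(6·2)=1/12, b=Δ0−h0·(2M0+M1)/6=2/3
seg 1: a=-2, c=M1/2=1/2, d=(M2−M1)/(6·1)=-1/6, b=Δ1−h1·(2M1+M2)/6=5/3
t_q=9/4 → seg 1, τ=1/4; S=-2+5/3·τ+1/2·τ²+-1/6·τ³=-199/128

  seg 0: a=-4 b=2/3 c=0 d=1/12
  seg 1: a=-2 b=5/3 c=1/2 d=-1/6
S(9/4) = -199/128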